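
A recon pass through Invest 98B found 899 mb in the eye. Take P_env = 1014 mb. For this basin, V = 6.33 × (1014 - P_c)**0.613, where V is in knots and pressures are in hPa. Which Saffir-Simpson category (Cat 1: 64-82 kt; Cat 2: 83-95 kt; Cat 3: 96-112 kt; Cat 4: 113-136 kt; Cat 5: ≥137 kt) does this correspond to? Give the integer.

4

ΔP = 1014 − 899 = 115 mb.
V ≈ 6.33 × 115^0.613 = 6.33 × 18.33 ≈ 116 kt.
116 kt falls in the Category 4 band.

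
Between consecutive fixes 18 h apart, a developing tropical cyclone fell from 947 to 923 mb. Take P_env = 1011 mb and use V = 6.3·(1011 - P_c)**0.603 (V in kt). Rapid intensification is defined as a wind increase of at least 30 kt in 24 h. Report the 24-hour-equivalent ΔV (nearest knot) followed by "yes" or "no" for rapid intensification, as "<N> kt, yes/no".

22 kt, no

V₁: ΔP = 64, V ≈ 6.3 × 64^0.603 ≈ 77.35 kt.
V₂: ΔP = 88, V ≈ 6.3 × 88^0.603 ≈ 93.73 kt.
ΔV over 18 h = 16.38 kt → 24 h equivalent = 16.38 × 24/18 ≈ 21.84 kt.
22 kt < 30 kt ⇒ not rapid intensification.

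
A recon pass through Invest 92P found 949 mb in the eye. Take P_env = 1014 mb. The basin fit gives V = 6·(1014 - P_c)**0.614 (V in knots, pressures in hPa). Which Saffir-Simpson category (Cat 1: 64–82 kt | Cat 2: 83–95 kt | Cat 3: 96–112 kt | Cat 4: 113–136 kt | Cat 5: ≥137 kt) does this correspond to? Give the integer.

1

ΔP = 1014 − 949 = 65 mb.
V ≈ 6 × 65^0.614 = 6 × 12.98 ≈ 78 kt.
78 kt falls in the Category 1 band.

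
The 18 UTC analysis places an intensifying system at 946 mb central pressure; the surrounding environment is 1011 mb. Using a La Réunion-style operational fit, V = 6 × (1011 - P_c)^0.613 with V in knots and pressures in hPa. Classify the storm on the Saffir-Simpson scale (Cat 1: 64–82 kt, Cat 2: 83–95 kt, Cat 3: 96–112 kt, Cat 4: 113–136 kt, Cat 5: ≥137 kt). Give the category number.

1

ΔP = 1011 − 946 = 65 mb.
V ≈ 6 × 65^0.613 = 6 × 12.92 ≈ 78 kt.
78 kt falls in the Category 1 band.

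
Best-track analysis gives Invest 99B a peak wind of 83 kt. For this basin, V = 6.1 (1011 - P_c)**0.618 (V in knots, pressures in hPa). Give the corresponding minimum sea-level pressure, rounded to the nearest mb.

943 mb

ΔP = (V / 6.1)^(1/0.618) = (83/6.1)^1.618.
83/6.1 = 13.607; 13.607^1.618 ≈ 68.32 mb.
P_c = 1011 − 68.32 = 942.68 ≈ 943 mb.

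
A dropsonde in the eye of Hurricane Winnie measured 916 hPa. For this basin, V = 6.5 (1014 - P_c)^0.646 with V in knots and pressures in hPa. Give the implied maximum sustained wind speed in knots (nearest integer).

ΔP = 1014 − 916 = 98 hPa.
98^0.646 ≈ 19.334.
V ≈ 6.5 × 19.334 ≈ 125.7 kt.

126 kt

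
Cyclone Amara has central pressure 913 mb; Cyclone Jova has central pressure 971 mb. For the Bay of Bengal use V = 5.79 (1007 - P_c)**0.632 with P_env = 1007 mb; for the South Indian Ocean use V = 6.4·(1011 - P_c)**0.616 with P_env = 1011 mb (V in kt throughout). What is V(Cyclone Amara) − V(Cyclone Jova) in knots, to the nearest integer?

Cyclone Amara: ΔP = 94; V ≈ 5.79 × 94^0.632 ≈ 102.26 kt.
Cyclone Jova: ΔP = 40; V ≈ 6.4 × 40^0.616 ≈ 62.09 kt.
Difference ≈ 102.26 − 62.09 = 40.17 → 40 kt.

40 kt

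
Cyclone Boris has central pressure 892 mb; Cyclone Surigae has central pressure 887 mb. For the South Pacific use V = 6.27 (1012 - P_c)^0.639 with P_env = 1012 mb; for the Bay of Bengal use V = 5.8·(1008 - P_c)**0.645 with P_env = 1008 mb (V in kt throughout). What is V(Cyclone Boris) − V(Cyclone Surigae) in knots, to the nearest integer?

Cyclone Boris: ΔP = 120; V ≈ 6.27 × 120^0.639 ≈ 133.62 kt.
Cyclone Surigae: ΔP = 121; V ≈ 5.8 × 121^0.645 ≈ 127.89 kt.
Difference ≈ 133.62 − 127.89 = 5.73 → 6 kt.

6 kt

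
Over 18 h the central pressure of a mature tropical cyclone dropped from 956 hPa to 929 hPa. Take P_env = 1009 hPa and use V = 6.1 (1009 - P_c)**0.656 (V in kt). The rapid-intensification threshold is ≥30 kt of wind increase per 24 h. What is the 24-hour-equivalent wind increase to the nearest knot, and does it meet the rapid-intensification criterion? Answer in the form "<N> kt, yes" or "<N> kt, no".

V₁: ΔP = 53, V ≈ 6.1 × 53^0.656 ≈ 82.50 kt.
V₂: ΔP = 80, V ≈ 6.1 × 80^0.656 ≈ 108.08 kt.
ΔV over 18 h = 25.58 kt → 24 h equivalent = 25.58 × 24/18 ≈ 34.11 kt.
34 kt ≥ 30 kt ⇒ rapid intensification.

34 kt, yes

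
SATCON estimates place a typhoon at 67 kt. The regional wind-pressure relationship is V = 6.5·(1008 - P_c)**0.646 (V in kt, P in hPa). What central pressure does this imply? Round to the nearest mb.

ΔP = (V / 6.5)^(1/0.646) = (67/6.5)^1.548.
67/6.5 = 10.308; 10.308^1.548 ≈ 37.01 mb.
P_c = 1008 − 37.01 = 970.99 ≈ 971 mb.

971 mb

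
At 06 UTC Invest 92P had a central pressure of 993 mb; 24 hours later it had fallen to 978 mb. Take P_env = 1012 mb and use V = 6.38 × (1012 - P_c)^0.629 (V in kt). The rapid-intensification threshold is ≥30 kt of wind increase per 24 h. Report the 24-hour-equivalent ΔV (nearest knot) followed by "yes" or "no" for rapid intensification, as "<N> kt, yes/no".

V₁: ΔP = 19, V ≈ 6.38 × 19^0.629 ≈ 40.66 kt.
V₂: ΔP = 34, V ≈ 6.38 × 34^0.629 ≈ 58.63 kt.
ΔV over 24 h = 17.97 kt → 24 h equivalent = 17.97 × 24/24 ≈ 17.97 kt.
18 kt < 30 kt ⇒ not rapid intensification.

18 kt, no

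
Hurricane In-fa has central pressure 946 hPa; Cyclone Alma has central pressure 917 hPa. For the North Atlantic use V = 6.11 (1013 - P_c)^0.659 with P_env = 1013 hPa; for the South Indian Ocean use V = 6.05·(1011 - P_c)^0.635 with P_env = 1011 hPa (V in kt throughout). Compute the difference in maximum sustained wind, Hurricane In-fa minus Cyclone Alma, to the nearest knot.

-11 kt

Hurricane In-fa: ΔP = 67; V ≈ 6.11 × 67^0.659 ≈ 97.59 kt.
Cyclone Alma: ΔP = 94; V ≈ 6.05 × 94^0.635 ≈ 108.32 kt.
Difference ≈ 97.59 − 108.32 = -10.73 → -11 kt.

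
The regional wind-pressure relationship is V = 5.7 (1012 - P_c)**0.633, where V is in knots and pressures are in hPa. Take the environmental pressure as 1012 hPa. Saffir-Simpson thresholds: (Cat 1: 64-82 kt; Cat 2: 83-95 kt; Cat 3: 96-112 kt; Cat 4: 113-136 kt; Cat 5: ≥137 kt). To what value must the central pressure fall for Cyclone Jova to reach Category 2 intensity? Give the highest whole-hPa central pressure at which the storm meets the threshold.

943 hPa

Category 2 begins at V = 83 kt.
Required ΔP = (83/5.7)^(1/0.633) = 14.561^1.580 ≈ 68.80 hPa.
P_c ≤ 1012 − 68.80 = 943.20, so the highest integer P_c is 943 hPa.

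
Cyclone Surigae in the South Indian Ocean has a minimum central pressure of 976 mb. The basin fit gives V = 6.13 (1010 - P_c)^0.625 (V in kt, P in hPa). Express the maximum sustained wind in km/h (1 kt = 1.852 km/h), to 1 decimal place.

102.9 km/h

ΔP = 1010 − 976 = 34 mb.
V ≈ 6.13 × 34^0.625 = 6.13 × 9.061 ≈ 55.544 kt.
55.544 × 1.852 ≈ 102.87 km/h → 102.9 km/h.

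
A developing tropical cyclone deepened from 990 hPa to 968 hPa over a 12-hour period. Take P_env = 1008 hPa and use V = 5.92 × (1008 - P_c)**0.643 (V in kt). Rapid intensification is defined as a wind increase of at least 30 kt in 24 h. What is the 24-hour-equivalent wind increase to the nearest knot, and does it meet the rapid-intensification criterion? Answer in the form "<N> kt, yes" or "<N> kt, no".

51 kt, yes

V₁: ΔP = 18, V ≈ 5.92 × 18^0.643 ≈ 37.97 kt.
V₂: ΔP = 40, V ≈ 5.92 × 40^0.643 ≈ 63.45 kt.
ΔV over 12 h = 25.48 kt → 24 h equivalent = 25.48 × 24/12 ≈ 50.96 kt.
51 kt ≥ 30 kt ⇒ rapid intensification.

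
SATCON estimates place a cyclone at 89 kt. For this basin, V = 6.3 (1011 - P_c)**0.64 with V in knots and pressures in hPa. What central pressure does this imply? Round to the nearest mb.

ΔP = (V / 6.3)^(1/0.64) = (89/6.3)^1.562.
89/6.3 = 14.127; 14.127^1.562 ≈ 62.65 mb.
P_c = 1011 − 62.65 = 948.35 ≈ 948 mb.

948 mb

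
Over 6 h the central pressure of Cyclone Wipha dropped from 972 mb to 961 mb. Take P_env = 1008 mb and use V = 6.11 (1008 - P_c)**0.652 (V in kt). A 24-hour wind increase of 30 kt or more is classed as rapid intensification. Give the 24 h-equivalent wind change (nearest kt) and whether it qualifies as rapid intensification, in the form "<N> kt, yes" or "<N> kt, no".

V₁: ΔP = 36, V ≈ 6.11 × 36^0.652 ≈ 63.20 kt.
V₂: ΔP = 47, V ≈ 6.11 × 47^0.652 ≈ 75.21 kt.
ΔV over 6 h = 12.01 kt → 24 h equivalent = 12.01 × 24/6 ≈ 48.04 kt.
48 kt ≥ 30 kt ⇒ rapid intensification.

48 kt, yes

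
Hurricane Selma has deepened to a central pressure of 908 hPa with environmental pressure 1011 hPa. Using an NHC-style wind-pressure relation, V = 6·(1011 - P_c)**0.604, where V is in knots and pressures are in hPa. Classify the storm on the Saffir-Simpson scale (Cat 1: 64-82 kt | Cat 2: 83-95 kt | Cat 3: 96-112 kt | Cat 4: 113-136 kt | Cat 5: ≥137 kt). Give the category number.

3

ΔP = 1011 − 908 = 103 hPa.
V ≈ 6 × 103^0.604 = 6 × 16.43 ≈ 99 kt.
99 kt falls in the Category 3 band.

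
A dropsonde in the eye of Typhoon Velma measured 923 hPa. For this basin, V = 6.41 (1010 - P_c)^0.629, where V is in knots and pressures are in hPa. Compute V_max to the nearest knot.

ΔP = 1010 − 923 = 87 hPa.
87^0.629 ≈ 16.594.
V ≈ 6.41 × 16.594 ≈ 106.4 kt.

106 kt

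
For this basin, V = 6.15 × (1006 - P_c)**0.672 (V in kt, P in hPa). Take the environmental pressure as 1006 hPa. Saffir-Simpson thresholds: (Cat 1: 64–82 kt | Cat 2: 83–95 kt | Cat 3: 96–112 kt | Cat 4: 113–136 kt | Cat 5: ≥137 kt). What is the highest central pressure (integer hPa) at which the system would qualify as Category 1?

973 hPa

Category 1 begins at V = 64 kt.
Required ΔP = (64/6.15)^(1/0.672) = 10.407^1.488 ≈ 32.65 hPa.
P_c ≤ 1006 − 32.65 = 973.35, so the highest integer P_c is 973 hPa.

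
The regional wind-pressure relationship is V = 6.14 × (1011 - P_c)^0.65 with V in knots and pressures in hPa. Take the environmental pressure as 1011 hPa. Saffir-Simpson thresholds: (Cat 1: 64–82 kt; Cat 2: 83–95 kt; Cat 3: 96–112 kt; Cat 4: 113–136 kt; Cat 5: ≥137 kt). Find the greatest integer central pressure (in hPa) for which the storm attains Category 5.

Category 5 begins at V = 137 kt.
Required ΔP = (137/6.14)^(1/0.65) = 22.313^1.538 ≈ 118.77 hPa.
P_c ≤ 1011 − 118.77 = 892.23, so the highest integer P_c is 892 hPa.

892 hPa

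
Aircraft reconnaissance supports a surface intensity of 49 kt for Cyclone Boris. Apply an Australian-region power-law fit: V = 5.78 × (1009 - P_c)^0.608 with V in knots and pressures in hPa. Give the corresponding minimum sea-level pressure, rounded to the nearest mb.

975 mb

ΔP = (V / 5.78)^(1/0.608) = (49/5.78)^1.645.
49/5.78 = 8.478; 8.478^1.645 ≈ 33.63 mb.
P_c = 1009 − 33.63 = 975.37 ≈ 975 mb.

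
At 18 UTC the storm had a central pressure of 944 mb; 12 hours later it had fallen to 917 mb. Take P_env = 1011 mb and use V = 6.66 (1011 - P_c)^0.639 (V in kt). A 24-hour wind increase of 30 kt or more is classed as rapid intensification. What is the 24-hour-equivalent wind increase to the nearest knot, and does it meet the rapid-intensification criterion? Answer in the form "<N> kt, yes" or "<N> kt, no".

V₁: ΔP = 67, V ≈ 6.66 × 67^0.639 ≈ 97.80 kt.
V₂: ΔP = 94, V ≈ 6.66 × 94^0.639 ≈ 121.42 kt.
ΔV over 12 h = 23.62 kt → 24 h equivalent = 23.62 × 24/12 ≈ 47.24 kt.
47 kt ≥ 30 kt ⇒ rapid intensification.

47 kt, yes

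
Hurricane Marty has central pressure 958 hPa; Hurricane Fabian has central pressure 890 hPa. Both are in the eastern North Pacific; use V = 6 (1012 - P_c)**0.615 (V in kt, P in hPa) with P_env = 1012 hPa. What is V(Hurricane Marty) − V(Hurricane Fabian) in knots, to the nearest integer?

Hurricane Marty: ΔP = 54; V ≈ 6 × 54^0.615 ≈ 69.75 kt.
Hurricane Fabian: ΔP = 122; V ≈ 6 × 122^0.615 ≈ 115.15 kt.
Difference ≈ 69.75 − 115.15 = -45.40 → -45 kt.

-45 kt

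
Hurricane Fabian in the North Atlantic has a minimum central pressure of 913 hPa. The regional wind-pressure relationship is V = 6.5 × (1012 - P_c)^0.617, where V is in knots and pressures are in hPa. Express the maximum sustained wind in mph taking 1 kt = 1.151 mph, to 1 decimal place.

127.4 mph

ΔP = 1012 − 913 = 99 hPa.
V ≈ 6.5 × 99^0.617 = 6.5 × 17.034 ≈ 110.719 kt.
110.719 × 1.151 ≈ 127.44 mph → 127.4 mph.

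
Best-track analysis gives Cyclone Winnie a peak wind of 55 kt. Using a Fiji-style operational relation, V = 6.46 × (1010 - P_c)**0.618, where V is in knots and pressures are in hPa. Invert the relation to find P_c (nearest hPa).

978 hPa

ΔP = (V / 6.46)^(1/0.618) = (55/6.46)^1.618.
55/6.46 = 8.514; 8.514^1.618 ≈ 31.99 hPa.
P_c = 1010 − 31.99 = 978.01 ≈ 978 hPa.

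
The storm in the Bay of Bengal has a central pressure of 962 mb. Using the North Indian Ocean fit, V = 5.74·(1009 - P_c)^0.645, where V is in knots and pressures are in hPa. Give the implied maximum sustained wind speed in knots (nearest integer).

ΔP = 1009 − 962 = 47 mb.
47^0.645 ≈ 11.981.
V ≈ 5.74 × 11.981 ≈ 68.8 kt.

69 kt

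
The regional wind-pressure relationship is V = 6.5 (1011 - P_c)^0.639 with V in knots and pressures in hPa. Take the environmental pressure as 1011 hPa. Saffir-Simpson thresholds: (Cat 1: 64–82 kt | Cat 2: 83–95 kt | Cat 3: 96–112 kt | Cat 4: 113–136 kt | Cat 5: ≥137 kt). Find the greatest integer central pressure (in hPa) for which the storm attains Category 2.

957 hPa

Category 2 begins at V = 83 kt.
Required ΔP = (83/6.5)^(1/0.639) = 12.769^1.565 ≈ 53.84 hPa.
P_c ≤ 1011 − 53.84 = 957.16, so the highest integer P_c is 957 hPa.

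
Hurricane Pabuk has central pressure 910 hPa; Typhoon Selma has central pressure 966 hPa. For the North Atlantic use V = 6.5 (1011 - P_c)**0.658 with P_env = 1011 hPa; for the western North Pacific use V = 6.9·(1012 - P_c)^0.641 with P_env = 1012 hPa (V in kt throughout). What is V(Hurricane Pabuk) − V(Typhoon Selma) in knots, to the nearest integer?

55 kt

Hurricane Pabuk: ΔP = 101; V ≈ 6.5 × 101^0.658 ≈ 135.44 kt.
Typhoon Selma: ΔP = 46; V ≈ 6.9 × 46^0.641 ≈ 80.29 kt.
Difference ≈ 135.44 − 80.29 = 55.15 → 55 kt.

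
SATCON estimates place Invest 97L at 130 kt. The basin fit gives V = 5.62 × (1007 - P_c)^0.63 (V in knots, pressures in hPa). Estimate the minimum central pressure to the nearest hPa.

ΔP = (V / 5.62)^(1/0.63) = (130/5.62)^1.587.
130/5.62 = 23.132; 23.132^1.587 ≈ 146.36 hPa.
P_c = 1007 − 146.36 = 860.64 ≈ 861 hPa.

861 hPa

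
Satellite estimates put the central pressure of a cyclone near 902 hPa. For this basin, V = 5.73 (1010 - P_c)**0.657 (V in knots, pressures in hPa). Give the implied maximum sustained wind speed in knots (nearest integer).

124 kt

ΔP = 1010 − 902 = 108 hPa.
108^0.657 ≈ 21.675.
V ≈ 5.73 × 21.675 ≈ 124.2 kt.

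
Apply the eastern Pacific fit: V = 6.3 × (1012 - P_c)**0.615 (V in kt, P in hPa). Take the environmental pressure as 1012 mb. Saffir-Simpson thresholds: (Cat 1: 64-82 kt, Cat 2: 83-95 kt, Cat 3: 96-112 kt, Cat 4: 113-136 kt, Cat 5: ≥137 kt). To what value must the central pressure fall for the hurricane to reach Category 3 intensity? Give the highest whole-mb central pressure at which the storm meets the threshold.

Category 3 begins at V = 96 kt.
Required ΔP = (96/6.3)^(1/0.615) = 15.238^1.626 ≈ 83.84 mb.
P_c ≤ 1012 − 83.84 = 928.16, so the highest integer P_c is 928 mb.

928 mb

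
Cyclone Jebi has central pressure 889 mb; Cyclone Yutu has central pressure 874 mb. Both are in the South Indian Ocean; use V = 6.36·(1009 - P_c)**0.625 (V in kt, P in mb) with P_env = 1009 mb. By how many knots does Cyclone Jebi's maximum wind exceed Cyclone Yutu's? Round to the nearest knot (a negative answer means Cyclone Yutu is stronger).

Cyclone Jebi: ΔP = 120; V ≈ 6.36 × 120^0.625 ≈ 126.75 kt.
Cyclone Yutu: ΔP = 135; V ≈ 6.36 × 135^0.625 ≈ 136.43 kt.
Difference ≈ 126.75 − 136.43 = -9.68 → -10 kt.

-10 kt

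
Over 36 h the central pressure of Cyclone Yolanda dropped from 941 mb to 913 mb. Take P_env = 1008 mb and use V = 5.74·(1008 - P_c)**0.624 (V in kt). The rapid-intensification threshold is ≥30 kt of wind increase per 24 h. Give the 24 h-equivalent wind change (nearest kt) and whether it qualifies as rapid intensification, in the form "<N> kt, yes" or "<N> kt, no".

V₁: ΔP = 67, V ≈ 5.74 × 67^0.624 ≈ 79.14 kt.
V₂: ΔP = 95, V ≈ 5.74 × 95^0.624 ≈ 98.40 kt.
ΔV over 36 h = 19.26 kt → 24 h equivalent = 19.26 × 24/36 ≈ 12.84 kt.
13 kt < 30 kt ⇒ not rapid intensification.

13 kt, no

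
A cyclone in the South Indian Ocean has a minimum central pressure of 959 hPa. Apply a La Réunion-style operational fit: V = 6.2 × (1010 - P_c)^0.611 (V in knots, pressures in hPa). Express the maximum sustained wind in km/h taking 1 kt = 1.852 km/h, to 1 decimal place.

ΔP = 1010 − 959 = 51 hPa.
V ≈ 6.2 × 51^0.611 = 6.2 × 11.049 ≈ 68.504 kt.
68.504 × 1.852 ≈ 126.87 km/h → 126.9 km/h.

126.9 km/h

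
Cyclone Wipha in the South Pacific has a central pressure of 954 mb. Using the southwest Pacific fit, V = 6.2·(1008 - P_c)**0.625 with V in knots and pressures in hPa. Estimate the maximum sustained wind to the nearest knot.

75 kt

ΔP = 1008 − 954 = 54 mb.
54^0.625 ≈ 12.099.
V ≈ 6.2 × 12.099 ≈ 75.0 kt.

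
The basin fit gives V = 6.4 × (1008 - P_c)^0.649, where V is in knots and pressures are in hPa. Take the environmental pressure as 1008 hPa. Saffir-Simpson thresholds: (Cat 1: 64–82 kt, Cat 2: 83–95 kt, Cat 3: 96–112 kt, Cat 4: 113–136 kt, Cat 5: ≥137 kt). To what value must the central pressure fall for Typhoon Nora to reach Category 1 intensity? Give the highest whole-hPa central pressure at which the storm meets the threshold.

973 hPa

Category 1 begins at V = 64 kt.
Required ΔP = (64/6.4)^(1/0.649) = 10.000^1.541 ≈ 34.74 hPa.
P_c ≤ 1008 − 34.74 = 973.26, so the highest integer P_c is 973 hPa.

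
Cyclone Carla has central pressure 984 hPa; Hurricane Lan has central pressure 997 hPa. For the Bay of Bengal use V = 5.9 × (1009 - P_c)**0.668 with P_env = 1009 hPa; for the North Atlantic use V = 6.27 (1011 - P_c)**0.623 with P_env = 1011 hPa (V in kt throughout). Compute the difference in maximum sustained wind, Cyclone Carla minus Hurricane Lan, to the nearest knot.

Cyclone Carla: ΔP = 25; V ≈ 5.9 × 25^0.668 ≈ 50.66 kt.
Hurricane Lan: ΔP = 14; V ≈ 6.27 × 14^0.623 ≈ 32.46 kt.
Difference ≈ 50.66 − 32.46 = 18.20 → 18 kt.

18 kt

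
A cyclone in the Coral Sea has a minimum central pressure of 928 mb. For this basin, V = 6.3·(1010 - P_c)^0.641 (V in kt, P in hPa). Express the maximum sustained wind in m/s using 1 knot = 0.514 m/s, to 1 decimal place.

ΔP = 1010 − 928 = 82 mb.
V ≈ 6.3 × 82^0.641 = 6.3 × 16.856 ≈ 106.193 kt.
106.193 × 0.514 ≈ 54.58 m/s → 54.6 m/s.

54.6 m/s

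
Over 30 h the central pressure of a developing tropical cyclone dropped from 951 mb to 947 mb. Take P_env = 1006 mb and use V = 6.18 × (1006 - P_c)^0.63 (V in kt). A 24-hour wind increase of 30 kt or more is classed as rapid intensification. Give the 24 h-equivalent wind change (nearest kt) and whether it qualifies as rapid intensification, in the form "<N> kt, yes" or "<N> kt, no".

3 kt, no

V₁: ΔP = 55, V ≈ 6.18 × 55^0.63 ≈ 77.16 kt.
V₂: ΔP = 59, V ≈ 6.18 × 59^0.63 ≈ 80.65 kt.
ΔV over 30 h = 3.49 kt → 24 h equivalent = 3.49 × 24/30 ≈ 2.79 kt.
3 kt < 30 kt ⇒ not rapid intensification.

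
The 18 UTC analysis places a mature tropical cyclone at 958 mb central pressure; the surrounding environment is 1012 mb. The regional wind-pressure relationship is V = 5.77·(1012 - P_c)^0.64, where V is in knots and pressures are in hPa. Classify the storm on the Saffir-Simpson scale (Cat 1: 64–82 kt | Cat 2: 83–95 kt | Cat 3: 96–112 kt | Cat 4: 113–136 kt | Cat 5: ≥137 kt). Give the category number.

1

ΔP = 1012 − 958 = 54 mb.
V ≈ 5.77 × 54^0.64 = 5.77 × 12.84 ≈ 74 kt.
74 kt falls in the Category 1 band.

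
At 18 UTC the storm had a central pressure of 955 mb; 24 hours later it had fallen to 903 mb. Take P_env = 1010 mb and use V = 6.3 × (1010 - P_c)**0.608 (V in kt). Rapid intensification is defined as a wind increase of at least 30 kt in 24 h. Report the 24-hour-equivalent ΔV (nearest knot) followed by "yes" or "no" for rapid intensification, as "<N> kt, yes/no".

36 kt, yes

V₁: ΔP = 55, V ≈ 6.3 × 55^0.608 ≈ 72.02 kt.
V₂: ΔP = 107, V ≈ 6.3 × 107^0.608 ≈ 107.95 kt.
ΔV over 24 h = 35.93 kt → 24 h equivalent = 35.93 × 24/24 ≈ 35.93 kt.
36 kt ≥ 30 kt ⇒ rapid intensification.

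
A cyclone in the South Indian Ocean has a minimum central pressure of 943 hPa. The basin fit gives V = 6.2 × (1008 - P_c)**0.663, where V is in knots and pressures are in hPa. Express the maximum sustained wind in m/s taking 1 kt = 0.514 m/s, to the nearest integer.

51 m/s

ΔP = 1008 − 943 = 65 hPa.
V ≈ 6.2 × 65^0.663 = 6.2 × 15.921 ≈ 98.708 kt.
98.708 × 0.514 ≈ 50.74 m/s → 51 m/s.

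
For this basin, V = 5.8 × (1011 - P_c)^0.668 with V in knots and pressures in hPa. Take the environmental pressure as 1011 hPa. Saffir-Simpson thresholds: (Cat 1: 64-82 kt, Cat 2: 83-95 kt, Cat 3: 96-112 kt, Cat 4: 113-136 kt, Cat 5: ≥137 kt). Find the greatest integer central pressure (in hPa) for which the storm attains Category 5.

Category 5 begins at V = 137 kt.
Required ΔP = (137/5.8)^(1/0.668) = 23.621^1.497 ≈ 113.72 hPa.
P_c ≤ 1011 − 113.72 = 897.28, so the highest integer P_c is 897 hPa.

897 hPa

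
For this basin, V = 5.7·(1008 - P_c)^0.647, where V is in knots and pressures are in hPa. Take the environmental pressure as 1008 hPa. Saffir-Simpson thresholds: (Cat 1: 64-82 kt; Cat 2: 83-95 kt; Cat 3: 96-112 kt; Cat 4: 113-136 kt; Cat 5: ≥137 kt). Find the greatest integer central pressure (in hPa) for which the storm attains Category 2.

Category 2 begins at V = 83 kt.
Required ΔP = (83/5.7)^(1/0.647) = 14.561^1.546 ≈ 62.78 hPa.
P_c ≤ 1008 − 62.78 = 945.22, so the highest integer P_c is 945 hPa.

945 hPa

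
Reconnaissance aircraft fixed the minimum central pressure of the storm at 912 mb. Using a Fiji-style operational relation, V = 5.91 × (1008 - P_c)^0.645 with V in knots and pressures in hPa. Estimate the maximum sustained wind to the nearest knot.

ΔP = 1008 − 912 = 96 mb.
96^0.645 ≈ 18.992.
V ≈ 5.91 × 18.992 ≈ 112.2 kt.

112 kt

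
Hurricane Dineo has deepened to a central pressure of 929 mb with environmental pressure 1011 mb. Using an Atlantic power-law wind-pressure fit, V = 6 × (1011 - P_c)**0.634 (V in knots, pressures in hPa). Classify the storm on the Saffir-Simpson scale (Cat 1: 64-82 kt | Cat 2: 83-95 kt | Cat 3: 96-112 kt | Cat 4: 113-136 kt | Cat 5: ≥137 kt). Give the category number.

3

ΔP = 1011 − 929 = 82 mb.
V ≈ 6 × 82^0.634 = 6 × 16.34 ≈ 98 kt.
98 kt falls in the Category 3 band.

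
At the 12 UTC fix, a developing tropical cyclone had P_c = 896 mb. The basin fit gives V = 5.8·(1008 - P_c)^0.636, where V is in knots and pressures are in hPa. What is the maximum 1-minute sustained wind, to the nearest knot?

117 kt

ΔP = 1008 − 896 = 112 mb.
112^0.636 ≈ 20.105.
V ≈ 5.8 × 20.105 ≈ 116.6 kt.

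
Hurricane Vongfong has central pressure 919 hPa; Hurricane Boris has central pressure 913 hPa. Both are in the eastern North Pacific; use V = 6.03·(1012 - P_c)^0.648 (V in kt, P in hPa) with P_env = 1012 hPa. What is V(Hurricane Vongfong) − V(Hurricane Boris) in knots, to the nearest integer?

Hurricane Vongfong: ΔP = 93; V ≈ 6.03 × 93^0.648 ≈ 113.74 kt.
Hurricane Boris: ΔP = 99; V ≈ 6.03 × 99^0.648 ≈ 118.44 kt.
Difference ≈ 113.74 − 118.44 = -4.70 → -5 kt.

-5 kt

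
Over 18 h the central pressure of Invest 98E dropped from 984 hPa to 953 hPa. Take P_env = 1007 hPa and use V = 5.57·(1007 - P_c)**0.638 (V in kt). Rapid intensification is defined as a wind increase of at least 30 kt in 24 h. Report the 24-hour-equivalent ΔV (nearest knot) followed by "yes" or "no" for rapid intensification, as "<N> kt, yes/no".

40 kt, yes

V₁: ΔP = 23, V ≈ 5.57 × 23^0.638 ≈ 41.18 kt.
V₂: ΔP = 54, V ≈ 5.57 × 54^0.638 ≈ 70.98 kt.
ΔV over 18 h = 29.80 kt → 24 h equivalent = 29.80 × 24/18 ≈ 39.73 kt.
40 kt ≥ 30 kt ⇒ rapid intensification.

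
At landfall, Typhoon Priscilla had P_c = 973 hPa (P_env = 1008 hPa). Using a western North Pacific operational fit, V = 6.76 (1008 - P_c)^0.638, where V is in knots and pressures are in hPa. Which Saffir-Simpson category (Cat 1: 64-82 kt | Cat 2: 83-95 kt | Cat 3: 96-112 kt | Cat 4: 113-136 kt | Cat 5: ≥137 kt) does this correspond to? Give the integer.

ΔP = 1008 − 973 = 35 hPa.
V ≈ 6.76 × 35^0.638 = 6.76 × 9.66 ≈ 65 kt.
65 kt falls in the Category 1 band.

1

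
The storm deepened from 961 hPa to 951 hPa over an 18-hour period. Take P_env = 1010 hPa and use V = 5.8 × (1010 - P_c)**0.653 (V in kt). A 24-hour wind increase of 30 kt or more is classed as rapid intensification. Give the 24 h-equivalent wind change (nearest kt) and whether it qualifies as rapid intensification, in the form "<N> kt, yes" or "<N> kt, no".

V₁: ΔP = 49, V ≈ 5.8 × 49^0.653 ≈ 73.64 kt.
V₂: ΔP = 59, V ≈ 5.8 × 59^0.653 ≈ 83.14 kt.
ΔV over 18 h = 9.50 kt → 24 h equivalent = 9.50 × 24/18 ≈ 12.67 kt.
13 kt < 30 kt ⇒ not rapid intensification.

13 kt, no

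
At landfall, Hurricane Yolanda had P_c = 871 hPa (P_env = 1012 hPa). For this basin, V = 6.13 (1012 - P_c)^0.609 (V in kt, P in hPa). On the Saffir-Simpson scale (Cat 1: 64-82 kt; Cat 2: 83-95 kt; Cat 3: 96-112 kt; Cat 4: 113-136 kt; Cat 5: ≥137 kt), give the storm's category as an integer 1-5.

4

ΔP = 1012 − 871 = 141 hPa.
V ≈ 6.13 × 141^0.609 = 6.13 × 20.36 ≈ 125 kt.
125 kt falls in the Category 4 band.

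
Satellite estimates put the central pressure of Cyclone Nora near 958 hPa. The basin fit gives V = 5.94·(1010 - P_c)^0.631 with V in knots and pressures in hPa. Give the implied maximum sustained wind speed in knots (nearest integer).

72 kt

ΔP = 1010 − 958 = 52 hPa.
52^0.631 ≈ 12.100.
V ≈ 5.94 × 12.100 ≈ 71.9 kt.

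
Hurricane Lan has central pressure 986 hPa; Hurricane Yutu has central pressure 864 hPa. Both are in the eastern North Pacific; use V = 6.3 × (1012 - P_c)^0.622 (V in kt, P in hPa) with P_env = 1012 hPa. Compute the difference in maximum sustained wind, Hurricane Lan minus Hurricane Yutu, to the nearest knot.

-93 kt

Hurricane Lan: ΔP = 26; V ≈ 6.3 × 26^0.622 ≈ 47.80 kt.
Hurricane Yutu: ΔP = 148; V ≈ 6.3 × 148^0.622 ≈ 141.01 kt.
Difference ≈ 47.80 − 141.01 = -93.21 → -93 kt.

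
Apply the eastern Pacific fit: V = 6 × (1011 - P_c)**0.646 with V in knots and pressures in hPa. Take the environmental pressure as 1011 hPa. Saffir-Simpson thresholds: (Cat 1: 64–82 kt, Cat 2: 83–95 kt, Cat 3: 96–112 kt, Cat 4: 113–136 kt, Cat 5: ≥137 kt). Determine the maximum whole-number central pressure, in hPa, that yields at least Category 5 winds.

Category 5 begins at V = 137 kt.
Required ΔP = (137/6)^(1/0.646) = 22.833^1.548 ≈ 126.78 hPa.
P_c ≤ 1011 − 126.78 = 884.22, so the highest integer P_c is 884 hPa.

884 hPa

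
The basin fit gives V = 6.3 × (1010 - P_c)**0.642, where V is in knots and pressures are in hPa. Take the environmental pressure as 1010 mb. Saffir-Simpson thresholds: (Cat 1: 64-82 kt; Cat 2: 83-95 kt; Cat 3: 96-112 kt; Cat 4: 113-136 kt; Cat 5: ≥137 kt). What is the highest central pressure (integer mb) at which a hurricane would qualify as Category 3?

940 mb

Category 3 begins at V = 96 kt.
Required ΔP = (96/6.3)^(1/0.642) = 15.238^1.558 ≈ 69.59 mb.
P_c ≤ 1010 − 69.59 = 940.41, so the highest integer P_c is 940 mb.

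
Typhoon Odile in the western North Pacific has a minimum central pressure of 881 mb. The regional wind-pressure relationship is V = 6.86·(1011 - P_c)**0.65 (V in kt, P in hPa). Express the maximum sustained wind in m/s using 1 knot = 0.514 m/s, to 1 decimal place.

ΔP = 1011 − 881 = 130 mb.
V ≈ 6.86 × 130^0.65 = 6.86 × 23.663 ≈ 162.326 kt.
162.326 × 0.514 ≈ 83.44 m/s → 83.4 m/s.

83.4 m/s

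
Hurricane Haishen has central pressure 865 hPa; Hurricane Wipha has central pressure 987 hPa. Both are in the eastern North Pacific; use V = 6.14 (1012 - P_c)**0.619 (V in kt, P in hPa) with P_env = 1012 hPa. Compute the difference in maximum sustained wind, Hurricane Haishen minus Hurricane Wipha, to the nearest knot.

90 kt

Hurricane Haishen: ΔP = 147; V ≈ 6.14 × 147^0.619 ≈ 134.81 kt.
Hurricane Wipha: ΔP = 25; V ≈ 6.14 × 25^0.619 ≈ 45.03 kt.
Difference ≈ 134.81 − 45.03 = 89.78 → 90 kt.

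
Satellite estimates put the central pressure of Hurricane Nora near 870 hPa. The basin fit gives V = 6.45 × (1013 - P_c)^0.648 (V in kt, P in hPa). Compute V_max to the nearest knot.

ΔP = 1013 − 870 = 143 hPa.
143^0.648 ≈ 24.926.
V ≈ 6.45 × 24.926 ≈ 160.8 kt.

161 kt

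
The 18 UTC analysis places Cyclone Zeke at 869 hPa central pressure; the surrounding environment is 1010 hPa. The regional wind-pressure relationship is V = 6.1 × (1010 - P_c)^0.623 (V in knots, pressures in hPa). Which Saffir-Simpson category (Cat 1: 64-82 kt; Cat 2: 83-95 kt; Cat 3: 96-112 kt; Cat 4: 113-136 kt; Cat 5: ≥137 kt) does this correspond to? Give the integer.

4

ΔP = 1010 − 869 = 141 hPa.
V ≈ 6.1 × 141^0.623 = 6.1 × 21.83 ≈ 133 kt.
133 kt falls in the Category 4 band.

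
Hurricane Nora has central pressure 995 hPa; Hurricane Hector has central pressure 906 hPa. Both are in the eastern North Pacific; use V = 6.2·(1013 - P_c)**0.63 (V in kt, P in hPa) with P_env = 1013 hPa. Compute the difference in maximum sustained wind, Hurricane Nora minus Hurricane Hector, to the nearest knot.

-79 kt

Hurricane Nora: ΔP = 18; V ≈ 6.2 × 18^0.63 ≈ 38.30 kt.
Hurricane Hector: ΔP = 107; V ≈ 6.2 × 107^0.63 ≈ 117.73 kt.
Difference ≈ 38.30 − 117.73 = -79.43 → -79 kt.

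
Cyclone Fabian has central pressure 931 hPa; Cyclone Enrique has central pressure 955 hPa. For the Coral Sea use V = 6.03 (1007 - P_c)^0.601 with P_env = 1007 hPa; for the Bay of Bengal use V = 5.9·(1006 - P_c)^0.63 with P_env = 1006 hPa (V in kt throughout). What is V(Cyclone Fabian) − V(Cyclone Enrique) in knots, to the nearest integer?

11 kt

Cyclone Fabian: ΔP = 76; V ≈ 6.03 × 76^0.601 ≈ 81.41 kt.
Cyclone Enrique: ΔP = 51; V ≈ 5.9 × 51^0.63 ≈ 70.25 kt.
Difference ≈ 81.41 − 70.25 = 11.16 → 11 kt.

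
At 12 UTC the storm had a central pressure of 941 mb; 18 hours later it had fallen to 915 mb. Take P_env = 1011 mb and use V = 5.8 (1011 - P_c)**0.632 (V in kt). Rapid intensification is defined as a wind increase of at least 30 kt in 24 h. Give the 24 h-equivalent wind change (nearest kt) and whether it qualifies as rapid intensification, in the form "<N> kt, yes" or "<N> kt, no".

25 kt, no

V₁: ΔP = 70, V ≈ 5.8 × 70^0.632 ≈ 85.02 kt.
V₂: ΔP = 96, V ≈ 5.8 × 96^0.632 ≈ 103.81 kt.
ΔV over 18 h = 18.79 kt → 24 h equivalent = 18.79 × 24/18 ≈ 25.05 kt.
25 kt < 30 kt ⇒ not rapid intensification.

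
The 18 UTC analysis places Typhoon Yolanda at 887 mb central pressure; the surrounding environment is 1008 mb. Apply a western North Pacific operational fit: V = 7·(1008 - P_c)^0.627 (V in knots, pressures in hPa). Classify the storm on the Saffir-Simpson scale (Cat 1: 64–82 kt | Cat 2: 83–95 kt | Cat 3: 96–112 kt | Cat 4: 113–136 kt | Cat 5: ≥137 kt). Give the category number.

5

ΔP = 1008 − 887 = 121 mb.
V ≈ 7 × 121^0.627 = 7 × 20.23 ≈ 142 kt.
142 kt falls in the Category 5 band.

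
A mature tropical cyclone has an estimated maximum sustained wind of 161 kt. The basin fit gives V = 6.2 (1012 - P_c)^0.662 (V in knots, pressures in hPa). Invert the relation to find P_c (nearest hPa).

875 hPa

ΔP = (V / 6.2)^(1/0.662) = (161/6.2)^1.511.
161/6.2 = 25.968; 25.968^1.511 ≈ 136.96 hPa.
P_c = 1012 − 136.96 = 875.04 ≈ 875 hPa.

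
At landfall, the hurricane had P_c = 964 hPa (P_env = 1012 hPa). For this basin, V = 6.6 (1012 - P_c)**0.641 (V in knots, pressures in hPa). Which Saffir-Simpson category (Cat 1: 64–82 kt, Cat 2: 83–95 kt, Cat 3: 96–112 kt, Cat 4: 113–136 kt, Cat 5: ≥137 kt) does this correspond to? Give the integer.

ΔP = 1012 − 964 = 48 hPa.
V ≈ 6.6 × 48^0.641 = 6.6 × 11.96 ≈ 79 kt.
79 kt falls in the Category 1 band.

1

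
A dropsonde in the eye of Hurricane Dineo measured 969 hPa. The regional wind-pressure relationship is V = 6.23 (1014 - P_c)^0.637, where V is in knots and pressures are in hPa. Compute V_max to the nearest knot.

ΔP = 1014 − 969 = 45 hPa.
45^0.637 ≈ 11.300.
V ≈ 6.23 × 11.300 ≈ 70.4 kt.

70 kt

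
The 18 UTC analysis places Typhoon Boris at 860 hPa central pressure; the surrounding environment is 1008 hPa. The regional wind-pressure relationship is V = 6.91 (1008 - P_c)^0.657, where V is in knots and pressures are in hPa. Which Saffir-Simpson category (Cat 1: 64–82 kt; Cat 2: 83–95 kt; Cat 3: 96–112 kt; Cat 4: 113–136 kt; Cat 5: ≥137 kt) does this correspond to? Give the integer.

5

ΔP = 1008 − 860 = 148 hPa.
V ≈ 6.91 × 148^0.657 = 6.91 × 26.66 ≈ 184 kt.
184 kt falls in the Category 5 band.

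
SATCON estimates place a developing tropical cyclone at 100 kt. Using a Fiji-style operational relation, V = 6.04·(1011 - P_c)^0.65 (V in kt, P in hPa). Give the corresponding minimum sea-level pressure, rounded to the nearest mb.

936 mb

ΔP = (V / 6.04)^(1/0.65) = (100/6.04)^1.538.
100/6.04 = 16.556; 16.556^1.538 ≈ 75.05 mb.
P_c = 1011 − 75.05 = 935.95 ≈ 936 mb.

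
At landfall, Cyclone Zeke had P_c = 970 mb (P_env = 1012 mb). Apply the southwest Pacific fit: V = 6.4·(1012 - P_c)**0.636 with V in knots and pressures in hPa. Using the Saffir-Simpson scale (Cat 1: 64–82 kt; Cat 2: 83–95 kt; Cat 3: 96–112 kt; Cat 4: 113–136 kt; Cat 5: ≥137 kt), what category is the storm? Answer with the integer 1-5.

ΔP = 1012 − 970 = 42 mb.
V ≈ 6.4 × 42^0.636 = 6.4 × 10.77 ≈ 69 kt.
69 kt falls in the Category 1 band.

1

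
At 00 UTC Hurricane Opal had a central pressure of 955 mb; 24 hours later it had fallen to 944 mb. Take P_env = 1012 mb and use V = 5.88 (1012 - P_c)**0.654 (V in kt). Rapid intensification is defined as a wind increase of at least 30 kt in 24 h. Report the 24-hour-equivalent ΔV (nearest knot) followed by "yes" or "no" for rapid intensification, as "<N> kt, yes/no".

10 kt, no

V₁: ΔP = 57, V ≈ 5.88 × 57^0.654 ≈ 82.74 kt.
V₂: ΔP = 68, V ≈ 5.88 × 68^0.654 ≈ 92.86 kt.
ΔV over 24 h = 10.12 kt → 24 h equivalent = 10.12 × 24/24 ≈ 10.12 kt.
10 kt < 30 kt ⇒ not rapid intensification.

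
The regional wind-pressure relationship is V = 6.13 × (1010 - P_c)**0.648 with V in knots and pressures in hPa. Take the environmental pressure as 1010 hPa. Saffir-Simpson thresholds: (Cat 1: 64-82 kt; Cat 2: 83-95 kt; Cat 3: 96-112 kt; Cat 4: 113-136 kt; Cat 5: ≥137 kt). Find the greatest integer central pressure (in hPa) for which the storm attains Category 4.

920 hPa

Category 4 begins at V = 113 kt.
Required ΔP = (113/6.13)^(1/0.648) = 18.434^1.543 ≈ 89.77 hPa.
P_c ≤ 1010 − 89.77 = 920.23, so the highest integer P_c is 920 hPa.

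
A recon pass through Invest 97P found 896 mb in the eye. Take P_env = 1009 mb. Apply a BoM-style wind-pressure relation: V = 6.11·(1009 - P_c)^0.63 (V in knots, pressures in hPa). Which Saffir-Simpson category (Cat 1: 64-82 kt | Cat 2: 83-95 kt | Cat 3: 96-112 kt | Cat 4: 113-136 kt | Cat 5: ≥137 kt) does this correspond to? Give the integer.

4

ΔP = 1009 − 896 = 113 mb.
V ≈ 6.11 × 113^0.63 = 6.11 × 19.65 ≈ 120 kt.
120 kt falls in the Category 4 band.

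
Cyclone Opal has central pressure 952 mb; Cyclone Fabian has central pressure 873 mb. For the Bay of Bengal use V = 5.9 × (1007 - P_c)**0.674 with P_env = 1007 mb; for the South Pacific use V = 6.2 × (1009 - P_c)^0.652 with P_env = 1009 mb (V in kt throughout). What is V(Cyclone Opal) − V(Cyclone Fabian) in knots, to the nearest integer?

-65 kt

Cyclone Opal: ΔP = 55; V ≈ 5.9 × 55^0.674 ≈ 87.87 kt.
Cyclone Fabian: ΔP = 136; V ≈ 6.2 × 136^0.652 ≈ 152.57 kt.
Difference ≈ 87.87 − 152.57 = -64.70 → -65 kt.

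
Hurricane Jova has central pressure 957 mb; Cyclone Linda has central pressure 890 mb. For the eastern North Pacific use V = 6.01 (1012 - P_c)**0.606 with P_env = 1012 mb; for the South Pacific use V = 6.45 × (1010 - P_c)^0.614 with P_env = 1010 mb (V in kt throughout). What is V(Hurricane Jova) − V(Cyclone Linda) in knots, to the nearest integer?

-54 kt

Hurricane Jova: ΔP = 55; V ≈ 6.01 × 55^0.606 ≈ 68.16 kt.
Cyclone Linda: ΔP = 120; V ≈ 6.45 × 120^0.614 ≈ 121.95 kt.
Difference ≈ 68.16 − 121.95 = -53.79 → -54 kt.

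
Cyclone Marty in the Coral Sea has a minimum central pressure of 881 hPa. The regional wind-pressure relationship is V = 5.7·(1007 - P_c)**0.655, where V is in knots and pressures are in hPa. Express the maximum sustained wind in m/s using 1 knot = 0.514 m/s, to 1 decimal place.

ΔP = 1007 − 881 = 126 hPa.
V ≈ 5.7 × 126^0.655 = 5.7 × 23.754 ≈ 135.400 kt.
135.400 × 0.514 ≈ 69.60 m/s → 69.6 m/s.

69.6 m/s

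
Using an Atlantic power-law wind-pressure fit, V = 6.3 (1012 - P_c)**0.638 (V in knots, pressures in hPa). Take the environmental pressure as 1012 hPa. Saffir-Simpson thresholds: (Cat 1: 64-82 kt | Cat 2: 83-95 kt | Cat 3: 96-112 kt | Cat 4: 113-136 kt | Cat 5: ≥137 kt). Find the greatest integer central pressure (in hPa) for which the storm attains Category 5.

Category 5 begins at V = 137 kt.
Required ΔP = (137/6.3)^(1/0.638) = 21.746^1.567 ≈ 124.80 hPa.
P_c ≤ 1012 − 124.80 = 887.20, so the highest integer P_c is 887 hPa.

887 hPa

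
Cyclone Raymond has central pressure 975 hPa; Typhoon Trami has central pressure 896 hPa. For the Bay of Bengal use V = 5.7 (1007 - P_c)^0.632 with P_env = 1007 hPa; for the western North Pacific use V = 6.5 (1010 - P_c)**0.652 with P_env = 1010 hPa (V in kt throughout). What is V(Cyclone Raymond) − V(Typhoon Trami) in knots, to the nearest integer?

Cyclone Raymond: ΔP = 32; V ≈ 5.7 × 32^0.632 ≈ 50.95 kt.
Typhoon Trami: ΔP = 114; V ≈ 6.5 × 114^0.652 ≈ 142.57 kt.
Difference ≈ 50.95 − 142.57 = -91.62 → -92 kt.

-92 kt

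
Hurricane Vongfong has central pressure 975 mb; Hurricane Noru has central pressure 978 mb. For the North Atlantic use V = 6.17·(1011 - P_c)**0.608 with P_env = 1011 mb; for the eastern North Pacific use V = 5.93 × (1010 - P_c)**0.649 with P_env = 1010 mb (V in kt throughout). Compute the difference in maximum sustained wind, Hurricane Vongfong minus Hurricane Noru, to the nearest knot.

-2 kt

Hurricane Vongfong: ΔP = 36; V ≈ 6.17 × 36^0.608 ≈ 54.52 kt.
Hurricane Noru: ΔP = 32; V ≈ 5.93 × 32^0.649 ≈ 56.22 kt.
Difference ≈ 54.52 − 56.22 = -1.70 → -2 kt.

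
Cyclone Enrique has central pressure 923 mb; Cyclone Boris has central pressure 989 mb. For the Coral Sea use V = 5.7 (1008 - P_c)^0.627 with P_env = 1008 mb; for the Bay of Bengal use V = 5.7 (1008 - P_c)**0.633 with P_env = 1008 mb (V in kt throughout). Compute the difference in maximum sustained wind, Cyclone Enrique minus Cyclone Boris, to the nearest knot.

Cyclone Enrique: ΔP = 85; V ≈ 5.7 × 85^0.627 ≈ 92.39 kt.
Cyclone Boris: ΔP = 19; V ≈ 5.7 × 19^0.633 ≈ 36.76 kt.
Difference ≈ 92.39 − 36.76 = 55.63 → 56 kt.

56 kt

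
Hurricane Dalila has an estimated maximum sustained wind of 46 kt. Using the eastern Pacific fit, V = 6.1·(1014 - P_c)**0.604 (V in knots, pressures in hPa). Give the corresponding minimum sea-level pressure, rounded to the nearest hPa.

986 hPa

ΔP = (V / 6.1)^(1/0.604) = (46/6.1)^1.656.
46/6.1 = 7.541; 7.541^1.656 ≈ 28.36 hPa.
P_c = 1014 − 28.36 = 985.64 ≈ 986 hPa.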